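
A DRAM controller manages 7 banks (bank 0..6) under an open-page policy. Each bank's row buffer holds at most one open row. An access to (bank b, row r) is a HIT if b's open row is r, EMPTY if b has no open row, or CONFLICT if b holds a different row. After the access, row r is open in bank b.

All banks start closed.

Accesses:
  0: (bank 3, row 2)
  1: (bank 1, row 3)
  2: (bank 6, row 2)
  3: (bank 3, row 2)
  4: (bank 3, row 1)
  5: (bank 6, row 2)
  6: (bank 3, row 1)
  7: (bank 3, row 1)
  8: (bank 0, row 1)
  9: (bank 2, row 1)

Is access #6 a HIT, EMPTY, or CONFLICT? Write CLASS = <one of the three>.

#0 (3,2) E
#1 (1,3) E
#2 (6,2) E
#3 (3,2) H  (was 2)
#4 (3,1) C  (was 2)
#5 (6,2) H  (was 2)
#6 (3,1) H  (was 1)
#7 (3,1) H  (was 1)
#8 (0,1) E
#9 (2,1) E

CLASS = HIT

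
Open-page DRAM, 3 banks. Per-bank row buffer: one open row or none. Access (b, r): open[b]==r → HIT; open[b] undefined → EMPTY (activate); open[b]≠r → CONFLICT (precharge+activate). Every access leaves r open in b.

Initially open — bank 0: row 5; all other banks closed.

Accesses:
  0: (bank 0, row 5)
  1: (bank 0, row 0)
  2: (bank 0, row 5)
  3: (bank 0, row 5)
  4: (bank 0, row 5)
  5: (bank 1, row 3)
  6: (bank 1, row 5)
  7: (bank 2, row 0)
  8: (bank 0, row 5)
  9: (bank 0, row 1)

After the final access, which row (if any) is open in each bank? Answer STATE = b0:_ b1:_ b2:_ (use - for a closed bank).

STATE = b0:1 b1:5 b2:0

0: bank 0 row 5 — prev 5 → HIT
1: bank 0 row 0 — prev 5 → CONFLICT
2: bank 0 row 5 — prev 0 → CONFLICT
3: bank 0 row 5 — prev 5 → HIT
4: bank 0 row 5 — prev 5 → HIT
5: bank 1 row 3 — prev None → EMPTY
6: bank 1 row 5 — prev 3 → CONFLICT
7: bank 2 row 0 — prev None → EMPTY
8: bank 0 row 5 — prev 5 → HIT
9: bank 0 row 1 — prev 5 → CONFLICT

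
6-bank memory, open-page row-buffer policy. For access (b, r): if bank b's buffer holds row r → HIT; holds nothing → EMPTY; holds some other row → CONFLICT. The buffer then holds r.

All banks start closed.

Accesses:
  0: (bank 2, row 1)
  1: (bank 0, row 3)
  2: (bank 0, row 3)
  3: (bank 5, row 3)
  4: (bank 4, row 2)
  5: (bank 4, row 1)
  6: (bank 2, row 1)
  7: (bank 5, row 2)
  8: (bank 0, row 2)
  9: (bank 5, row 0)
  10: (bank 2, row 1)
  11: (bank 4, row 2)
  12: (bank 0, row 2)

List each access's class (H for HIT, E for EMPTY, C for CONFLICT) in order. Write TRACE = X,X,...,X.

TRACE = E,E,H,E,E,C,H,C,C,C,H,C,H

0: bank 2 row 1 — prev None → EMPTY
1: bank 0 row 3 — prev None → EMPTY
2: bank 0 row 3 — prev 3 → HIT
3: bank 5 row 3 — prev None → EMPTY
4: bank 4 row 2 — prev None → EMPTY
5: bank 4 row 1 — prev 2 → CONFLICT
6: bank 2 row 1 — prev 1 → HIT
7: bank 5 row 2 — prev 3 → CONFLICT
8: bank 0 row 2 — prev 3 → CONFLICT
9: bank 5 row 0 — prev 2 → CONFLICT
10: bank 2 row 1 — prev 1 → HIT
11: bank 4 row 2 — prev 1 → CONFLICT
12: bank 0 row 2 — prev 2 → HIT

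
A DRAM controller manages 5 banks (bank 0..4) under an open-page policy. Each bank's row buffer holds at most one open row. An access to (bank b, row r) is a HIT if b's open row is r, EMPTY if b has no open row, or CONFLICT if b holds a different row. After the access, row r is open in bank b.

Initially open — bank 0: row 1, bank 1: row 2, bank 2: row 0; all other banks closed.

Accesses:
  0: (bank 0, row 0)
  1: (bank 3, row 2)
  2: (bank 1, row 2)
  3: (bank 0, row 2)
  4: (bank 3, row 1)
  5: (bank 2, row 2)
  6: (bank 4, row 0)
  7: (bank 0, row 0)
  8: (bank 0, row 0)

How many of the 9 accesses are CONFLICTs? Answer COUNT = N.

step 0: bank0 1->0 [CONFLICT]
step 1: bank3 None->2 [EMPTY]
step 2: bank1 2->2 [HIT]
step 3: bank0 0->2 [CONFLICT]
step 4: bank3 2->1 [CONFLICT]
step 5: bank2 0->2 [CONFLICT]
step 6: bank4 None->0 [EMPTY]
step 7: bank0 2->0 [CONFLICT]
step 8: bank0 0->0 [HIT]

COUNT = 5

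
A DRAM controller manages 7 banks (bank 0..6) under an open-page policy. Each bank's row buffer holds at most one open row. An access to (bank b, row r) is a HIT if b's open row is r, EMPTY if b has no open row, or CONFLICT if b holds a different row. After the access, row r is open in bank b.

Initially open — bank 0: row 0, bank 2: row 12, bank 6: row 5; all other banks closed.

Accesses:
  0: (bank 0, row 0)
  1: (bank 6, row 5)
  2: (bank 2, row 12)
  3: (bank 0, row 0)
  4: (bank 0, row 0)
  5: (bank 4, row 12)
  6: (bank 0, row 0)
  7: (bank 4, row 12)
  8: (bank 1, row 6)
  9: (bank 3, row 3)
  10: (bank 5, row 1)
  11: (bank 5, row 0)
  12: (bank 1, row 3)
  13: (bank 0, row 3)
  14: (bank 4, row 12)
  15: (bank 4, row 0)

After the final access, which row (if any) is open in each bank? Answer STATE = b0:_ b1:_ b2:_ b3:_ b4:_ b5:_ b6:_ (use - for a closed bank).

STATE = b0:3 b1:3 b2:12 b3:3 b4:0 b5:0 b6:5

  [0] b0 r0: had r0 ⇒ H
  [1] b6 r5: had r5 ⇒ H
  [2] b2 r12: had r12 ⇒ H
  [3] b0 r0: had r0 ⇒ H
  [4] b0 r0: had r0 ⇒ H
  [5] b4 r12: no row ⇒ E
  [6] b0 r0: had r0 ⇒ H
  [7] b4 r12: had r12 ⇒ H
  [8] b1 r6: no row ⇒ E
  [9] b3 r3: no row ⇒ E
  [10] b5 r1: no row ⇒ E
  [11] b5 r0: had r1 ⇒ C
  [12] b1 r3: had r6 ⇒ C
  [13] b0 r3: had r0 ⇒ C
  [14] b4 r12: had r12 ⇒ H
  [15] b4 r0: had r12 ⇒ C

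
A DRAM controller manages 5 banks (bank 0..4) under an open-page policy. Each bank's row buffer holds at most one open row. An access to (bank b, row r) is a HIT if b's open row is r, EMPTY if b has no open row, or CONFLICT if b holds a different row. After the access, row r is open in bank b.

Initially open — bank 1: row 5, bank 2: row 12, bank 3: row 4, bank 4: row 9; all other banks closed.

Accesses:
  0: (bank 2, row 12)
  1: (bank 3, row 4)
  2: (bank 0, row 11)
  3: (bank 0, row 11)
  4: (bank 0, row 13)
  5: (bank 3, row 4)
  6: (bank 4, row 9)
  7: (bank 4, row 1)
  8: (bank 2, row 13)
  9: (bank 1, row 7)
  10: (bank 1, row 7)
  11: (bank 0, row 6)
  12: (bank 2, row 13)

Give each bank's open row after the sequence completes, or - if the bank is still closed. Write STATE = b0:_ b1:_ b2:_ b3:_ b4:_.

STATE = b0:6 b1:7 b2:13 b3:4 b4:1

  [0] b2 r12: had r12 ⇒ H
  [1] b3 r4: had r4 ⇒ H
  [2] b0 r11: no row ⇒ E
  [3] b0 r11: had r11 ⇒ H
  [4] b0 r13: had r11 ⇒ C
  [5] b3 r4: had r4 ⇒ H
  [6] b4 r9: had r9 ⇒ H
  [7] b4 r1: had r9 ⇒ C
  [8] b2 r13: had r12 ⇒ C
  [9] b1 r7: had r5 ⇒ C
  [10] b1 r7: had r7 ⇒ H
  [11] b0 r6: had r13 ⇒ C
  [12] b2 r13: had r13 ⇒ H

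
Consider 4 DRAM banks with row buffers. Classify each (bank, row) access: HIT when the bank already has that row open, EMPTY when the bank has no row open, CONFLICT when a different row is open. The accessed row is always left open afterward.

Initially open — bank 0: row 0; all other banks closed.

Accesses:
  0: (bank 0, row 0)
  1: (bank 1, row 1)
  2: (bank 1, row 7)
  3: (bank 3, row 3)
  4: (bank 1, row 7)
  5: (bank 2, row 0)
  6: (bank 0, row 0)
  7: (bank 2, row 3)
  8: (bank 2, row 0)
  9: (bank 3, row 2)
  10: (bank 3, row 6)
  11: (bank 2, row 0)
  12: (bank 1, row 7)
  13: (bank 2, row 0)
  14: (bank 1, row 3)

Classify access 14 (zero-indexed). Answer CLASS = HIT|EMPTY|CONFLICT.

step 0: bank0 0->0 [HIT]
step 1: bank1 None->1 [EMPTY]
step 2: bank1 1->7 [CONFLICT]
step 3: bank3 None->3 [EMPTY]
step 4: bank1 7->7 [HIT]
step 5: bank2 None->0 [EMPTY]
step 6: bank0 0->0 [HIT]
step 7: bank2 0->3 [CONFLICT]
step 8: bank2 3->0 [CONFLICT]
step 9: bank3 3->2 [CONFLICT]
step 10: bank3 2->6 [CONFLICT]
step 11: bank2 0->0 [HIT]
step 12: bank1 7->7 [HIT]
step 13: bank2 0->0 [HIT]
step 14: bank1 7->3 [CONFLICT]

CLASS = CONFLICT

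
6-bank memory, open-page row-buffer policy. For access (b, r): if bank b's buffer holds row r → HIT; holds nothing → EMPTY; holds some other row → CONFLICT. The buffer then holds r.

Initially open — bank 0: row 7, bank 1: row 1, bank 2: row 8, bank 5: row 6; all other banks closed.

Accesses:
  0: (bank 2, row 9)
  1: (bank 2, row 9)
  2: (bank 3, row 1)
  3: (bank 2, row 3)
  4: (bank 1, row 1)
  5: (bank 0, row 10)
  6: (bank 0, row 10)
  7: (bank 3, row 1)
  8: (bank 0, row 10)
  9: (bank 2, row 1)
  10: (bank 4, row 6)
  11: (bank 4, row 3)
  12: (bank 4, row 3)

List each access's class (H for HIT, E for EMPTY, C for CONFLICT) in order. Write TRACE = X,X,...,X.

0: bank 2 row 9 — prev 8 → CONFLICT
1: bank 2 row 9 — prev 9 → HIT
2: bank 3 row 1 — prev None → EMPTY
3: bank 2 row 3 — prev 9 → CONFLICT
4: bank 1 row 1 — prev 1 → HIT
5: bank 0 row 10 — prev 7 → CONFLICT
6: bank 0 row 10 — prev 10 → HIT
7: bank 3 row 1 — prev 1 → HIT
8: bank 0 row 10 — prev 10 → HIT
9: bank 2 row 1 — prev 3 → CONFLICT
10: bank 4 row 6 — prev None → EMPTY
11: bank 4 row 3 — prev 6 → CONFLICT
12: bank 4 row 3 — prev 3 → HIT

TRACE = C,H,E,C,H,C,H,H,H,C,E,C,H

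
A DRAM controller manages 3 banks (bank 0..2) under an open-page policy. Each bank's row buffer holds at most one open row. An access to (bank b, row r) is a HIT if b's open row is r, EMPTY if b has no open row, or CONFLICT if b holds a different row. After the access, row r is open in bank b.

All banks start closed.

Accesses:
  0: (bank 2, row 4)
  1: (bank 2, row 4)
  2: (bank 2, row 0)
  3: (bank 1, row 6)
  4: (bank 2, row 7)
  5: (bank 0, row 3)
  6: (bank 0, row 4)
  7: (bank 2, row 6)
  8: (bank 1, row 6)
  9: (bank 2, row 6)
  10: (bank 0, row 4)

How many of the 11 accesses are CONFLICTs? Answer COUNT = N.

COUNT = 4

0: bank 2 row 4 — prev None → EMPTY
1: bank 2 row 4 — prev 4 → HIT
2: bank 2 row 0 — prev 4 → CONFLICT
3: bank 1 row 6 — prev None → EMPTY
4: bank 2 row 7 — prev 0 → CONFLICT
5: bank 0 row 3 — prev None → EMPTY
6: bank 0 row 4 — prev 3 → CONFLICT
7: bank 2 row 6 — prev 7 → CONFLICT
8: bank 1 row 6 — prev 6 → HIT
9: bank 2 row 6 — prev 6 → HIT
10: bank 0 row 4 — prev 4 → HIT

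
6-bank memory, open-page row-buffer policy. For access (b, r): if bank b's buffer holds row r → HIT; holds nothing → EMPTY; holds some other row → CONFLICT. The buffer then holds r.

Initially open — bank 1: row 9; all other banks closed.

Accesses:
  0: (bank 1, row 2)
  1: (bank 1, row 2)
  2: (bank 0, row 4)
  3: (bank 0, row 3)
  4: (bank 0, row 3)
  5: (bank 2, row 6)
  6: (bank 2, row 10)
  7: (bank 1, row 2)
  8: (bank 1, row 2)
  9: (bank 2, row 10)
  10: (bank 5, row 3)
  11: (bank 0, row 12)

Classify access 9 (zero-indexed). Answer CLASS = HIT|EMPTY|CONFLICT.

step 0: bank1 9->2 [CONFLICT]
step 1: bank1 2->2 [HIT]
step 2: bank0 None->4 [EMPTY]
step 3: bank0 4->3 [CONFLICT]
step 4: bank0 3->3 [HIT]
step 5: bank2 None->6 [EMPTY]
step 6: bank2 6->10 [CONFLICT]
step 7: bank1 2->2 [HIT]
step 8: bank1 2->2 [HIT]
step 9: bank2 10->10 [HIT]
step 10: bank5 None->3 [EMPTY]
step 11: bank0 3->12 [CONFLICT]

CLASS = HIT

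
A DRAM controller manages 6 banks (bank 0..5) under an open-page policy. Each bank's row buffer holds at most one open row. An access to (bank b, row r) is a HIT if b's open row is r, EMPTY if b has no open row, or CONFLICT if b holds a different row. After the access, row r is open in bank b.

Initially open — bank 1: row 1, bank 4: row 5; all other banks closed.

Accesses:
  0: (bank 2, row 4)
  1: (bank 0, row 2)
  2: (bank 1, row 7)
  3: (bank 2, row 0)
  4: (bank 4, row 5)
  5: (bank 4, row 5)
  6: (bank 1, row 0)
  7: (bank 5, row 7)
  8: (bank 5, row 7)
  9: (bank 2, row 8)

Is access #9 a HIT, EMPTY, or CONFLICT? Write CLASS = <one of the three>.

CLASS = CONFLICT

step 0: bank2 None->4 [EMPTY]
step 1: bank0 None->2 [EMPTY]
step 2: bank1 1->7 [CONFLICT]
step 3: bank2 4->0 [CONFLICT]
step 4: bank4 5->5 [HIT]
step 5: bank4 5->5 [HIT]
step 6: bank1 7->0 [CONFLICT]
step 7: bank5 None->7 [EMPTY]
step 8: bank5 7->7 [HIT]
step 9: bank2 0->8 [CONFLICT]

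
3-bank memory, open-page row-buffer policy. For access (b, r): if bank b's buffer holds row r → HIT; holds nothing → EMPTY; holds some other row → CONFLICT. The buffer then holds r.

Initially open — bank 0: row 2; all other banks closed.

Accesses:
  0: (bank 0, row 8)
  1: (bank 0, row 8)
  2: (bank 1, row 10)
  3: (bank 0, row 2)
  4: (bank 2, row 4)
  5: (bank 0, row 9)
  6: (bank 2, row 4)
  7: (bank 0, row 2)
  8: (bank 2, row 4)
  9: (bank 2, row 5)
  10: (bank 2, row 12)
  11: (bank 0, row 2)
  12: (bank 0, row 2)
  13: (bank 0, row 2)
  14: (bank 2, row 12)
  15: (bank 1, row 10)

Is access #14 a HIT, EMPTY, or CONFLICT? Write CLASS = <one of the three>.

0: bank 0 row 8 — prev 2 → CONFLICT
1: bank 0 row 8 — prev 8 → HIT
2: bank 1 row 10 — prev None → EMPTY
3: bank 0 row 2 — prev 8 → CONFLICT
4: bank 2 row 4 — prev None → EMPTY
5: bank 0 row 9 — prev 2 → CONFLICT
6: bank 2 row 4 — prev 4 → HIT
7: bank 0 row 2 — prev 9 → CONFLICT
8: bank 2 row 4 — prev 4 → HIT
9: bank 2 row 5 — prev 4 → CONFLICT
10: bank 2 row 12 — prev 5 → CONFLICT
11: bank 0 row 2 — prev 2 → HIT
12: bank 0 row 2 — prev 2 → HIT
13: bank 0 row 2 — prev 2 → HIT
14: bank 2 row 12 — prev 12 → HIT
15: bank 1 row 10 — prev 10 → HIT

CLASS = HIT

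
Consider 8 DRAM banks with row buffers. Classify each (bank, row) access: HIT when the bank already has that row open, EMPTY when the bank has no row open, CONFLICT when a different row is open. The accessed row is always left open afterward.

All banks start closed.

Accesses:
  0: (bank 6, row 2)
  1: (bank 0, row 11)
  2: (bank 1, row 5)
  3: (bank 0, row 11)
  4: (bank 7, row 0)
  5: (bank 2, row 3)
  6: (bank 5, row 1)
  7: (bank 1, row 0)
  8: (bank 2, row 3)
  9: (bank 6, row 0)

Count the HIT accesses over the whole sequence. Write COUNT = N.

  [0] b6 r2: no row ⇒ E
  [1] b0 r11: no row ⇒ E
  [2] b1 r5: no row ⇒ E
  [3] b0 r11: had r11 ⇒ H
  [4] b7 r0: no row ⇒ E
  [5] b2 r3: no row ⇒ E
  [6] b5 r1: no row ⇒ E
  [7] b1 r0: had r5 ⇒ C
  [8] b2 r3: had r3 ⇒ H
  [9] b6 r0: had r2 ⇒ C

COUNT = 2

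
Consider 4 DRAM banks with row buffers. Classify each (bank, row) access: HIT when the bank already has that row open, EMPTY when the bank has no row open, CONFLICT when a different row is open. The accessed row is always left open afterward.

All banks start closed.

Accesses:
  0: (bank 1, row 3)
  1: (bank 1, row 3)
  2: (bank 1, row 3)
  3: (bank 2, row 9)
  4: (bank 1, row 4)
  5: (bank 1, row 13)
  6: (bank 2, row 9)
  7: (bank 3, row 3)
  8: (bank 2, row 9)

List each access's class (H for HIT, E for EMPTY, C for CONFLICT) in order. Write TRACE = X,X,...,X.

TRACE = E,H,H,E,C,C,H,E,H

step 0: bank1 None->3 [EMPTY]
step 1: bank1 3->3 [HIT]
step 2: bank1 3->3 [HIT]
step 3: bank2 None->9 [EMPTY]
step 4: bank1 3->4 [CONFLICT]
step 5: bank1 4->13 [CONFLICT]
step 6: bank2 9->9 [HIT]
step 7: bank3 None->3 [EMPTY]
step 8: bank2 9->9 [HIT]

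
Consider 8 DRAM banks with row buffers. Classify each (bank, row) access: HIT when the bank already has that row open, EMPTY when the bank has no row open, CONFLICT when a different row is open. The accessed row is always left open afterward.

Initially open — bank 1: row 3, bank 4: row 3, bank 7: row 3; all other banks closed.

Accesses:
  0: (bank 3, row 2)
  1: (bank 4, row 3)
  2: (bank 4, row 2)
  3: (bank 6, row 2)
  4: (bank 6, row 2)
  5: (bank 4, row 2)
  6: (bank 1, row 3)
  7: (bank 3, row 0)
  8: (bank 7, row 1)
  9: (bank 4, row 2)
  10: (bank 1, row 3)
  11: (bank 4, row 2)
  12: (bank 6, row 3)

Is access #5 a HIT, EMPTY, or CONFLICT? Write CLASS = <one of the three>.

CLASS = HIT

step 0: bank3 None->2 [EMPTY]
step 1: bank4 3->3 [HIT]
step 2: bank4 3->2 [CONFLICT]
step 3: bank6 None->2 [EMPTY]
step 4: bank6 2->2 [HIT]
step 5: bank4 2->2 [HIT]
step 6: bank1 3->3 [HIT]
step 7: bank3 2->0 [CONFLICT]
step 8: bank7 3->1 [CONFLICT]
step 9: bank4 2->2 [HIT]
step 10: bank1 3->3 [HIT]
step 11: bank4 2->2 [HIT]
step 12: bank6 2->3 [CONFLICT]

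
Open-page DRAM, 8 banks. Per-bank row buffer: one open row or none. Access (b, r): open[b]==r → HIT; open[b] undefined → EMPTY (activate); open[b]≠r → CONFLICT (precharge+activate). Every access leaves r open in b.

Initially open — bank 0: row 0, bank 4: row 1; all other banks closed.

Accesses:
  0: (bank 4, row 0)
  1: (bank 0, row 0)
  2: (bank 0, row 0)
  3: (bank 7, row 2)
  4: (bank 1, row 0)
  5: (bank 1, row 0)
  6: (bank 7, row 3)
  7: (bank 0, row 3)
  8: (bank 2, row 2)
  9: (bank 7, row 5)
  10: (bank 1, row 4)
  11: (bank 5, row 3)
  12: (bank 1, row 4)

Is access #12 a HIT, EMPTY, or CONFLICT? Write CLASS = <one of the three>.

  [0] b4 r0: had r1 ⇒ C
  [1] b0 r0: had r0 ⇒ H
  [2] b0 r0: had r0 ⇒ H
  [3] b7 r2: no row ⇒ E
  [4] b1 r0: no row ⇒ E
  [5] b1 r0: had r0 ⇒ H
  [6] b7 r3: had r2 ⇒ C
  [7] b0 r3: had r0 ⇒ C
  [8] b2 r2: no row ⇒ E
  [9] b7 r5: had r3 ⇒ C
  [10] b1 r4: had r0 ⇒ C
  [11] b5 r3: no row ⇒ E
  [12] b1 r4: had r4 ⇒ H

CLASS = HIT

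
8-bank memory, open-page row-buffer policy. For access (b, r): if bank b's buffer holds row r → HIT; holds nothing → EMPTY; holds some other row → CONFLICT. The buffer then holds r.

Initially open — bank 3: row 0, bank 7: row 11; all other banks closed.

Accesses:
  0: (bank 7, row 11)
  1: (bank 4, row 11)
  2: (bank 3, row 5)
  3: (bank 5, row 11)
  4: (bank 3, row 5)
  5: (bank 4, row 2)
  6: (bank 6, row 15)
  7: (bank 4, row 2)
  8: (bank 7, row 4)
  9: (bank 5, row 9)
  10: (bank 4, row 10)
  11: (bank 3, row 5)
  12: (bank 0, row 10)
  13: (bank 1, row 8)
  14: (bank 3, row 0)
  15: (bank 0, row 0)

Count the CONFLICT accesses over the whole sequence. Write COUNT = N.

0: bank 7 row 11 — prev 11 → HIT
1: bank 4 row 11 — prev None → EMPTY
2: bank 3 row 5 — prev 0 → CONFLICT
3: bank 5 row 11 — prev None → EMPTY
4: bank 3 row 5 — prev 5 → HIT
5: bank 4 row 2 — prev 11 → CONFLICT
6: bank 6 row 15 — prev None → EMPTY
7: bank 4 row 2 — prev 2 → HIT
8: bank 7 row 4 — prev 11 → CONFLICT
9: bank 5 row 9 — prev 11 → CONFLICT
10: bank 4 row 10 — prev 2 → CONFLICT
11: bank 3 row 5 — prev 5 → HIT
12: bank 0 row 10 — prev None → EMPTY
13: bank 1 row 8 — prev None → EMPTY
14: bank 3 row 0 — prev 5 → CONFLICT
15: bank 0 row 0 — prev 10 → CONFLICT

COUNT = 7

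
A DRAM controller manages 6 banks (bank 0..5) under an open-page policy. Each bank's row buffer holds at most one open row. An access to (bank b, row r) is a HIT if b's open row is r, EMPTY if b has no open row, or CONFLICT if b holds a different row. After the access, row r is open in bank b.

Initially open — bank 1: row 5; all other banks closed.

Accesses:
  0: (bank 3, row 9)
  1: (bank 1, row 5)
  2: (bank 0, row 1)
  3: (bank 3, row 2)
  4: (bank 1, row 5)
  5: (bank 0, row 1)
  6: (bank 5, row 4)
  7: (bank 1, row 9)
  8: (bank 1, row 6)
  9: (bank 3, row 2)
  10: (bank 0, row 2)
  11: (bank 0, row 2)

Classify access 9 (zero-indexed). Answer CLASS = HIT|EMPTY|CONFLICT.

0: bank 3 row 9 — prev None → EMPTY
1: bank 1 row 5 — prev 5 → HIT
2: bank 0 row 1 — prev None → EMPTY
3: bank 3 row 2 — prev 9 → CONFLICT
4: bank 1 row 5 — prev 5 → HIT
5: bank 0 row 1 — prev 1 → HIT
6: bank 5 row 4 — prev None → EMPTY
7: bank 1 row 9 — prev 5 → CONFLICT
8: bank 1 row 6 — prev 9 → CONFLICT
9: bank 3 row 2 — prev 2 → HIT
10: bank 0 row 2 — prev 1 → CONFLICT
11: bank 0 row 2 — prev 2 → HIT

CLASS = HIT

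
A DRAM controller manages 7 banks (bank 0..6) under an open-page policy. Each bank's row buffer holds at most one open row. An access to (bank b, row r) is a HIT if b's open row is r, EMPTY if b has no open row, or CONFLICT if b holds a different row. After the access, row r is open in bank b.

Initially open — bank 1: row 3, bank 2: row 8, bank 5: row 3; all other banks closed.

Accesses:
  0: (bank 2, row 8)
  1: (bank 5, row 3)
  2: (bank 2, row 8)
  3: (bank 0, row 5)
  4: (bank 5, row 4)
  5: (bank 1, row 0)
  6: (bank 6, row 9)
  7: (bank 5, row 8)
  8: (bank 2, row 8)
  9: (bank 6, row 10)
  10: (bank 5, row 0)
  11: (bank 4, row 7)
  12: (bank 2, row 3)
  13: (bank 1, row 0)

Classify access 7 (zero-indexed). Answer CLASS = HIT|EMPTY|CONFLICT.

CLASS = CONFLICT

step 0: bank2 8->8 [HIT]
step 1: bank5 3->3 [HIT]
step 2: bank2 8->8 [HIT]
step 3: bank0 None->5 [EMPTY]
step 4: bank5 3->4 [CONFLICT]
step 5: bank1 3->0 [CONFLICT]
step 6: bank6 None->9 [EMPTY]
step 7: bank5 4->8 [CONFLICT]
step 8: bank2 8->8 [HIT]
step 9: bank6 9->10 [CONFLICT]
step 10: bank5 8->0 [CONFLICT]
step 11: bank4 None->7 [EMPTY]
step 12: bank2 8->3 [CONFLICT]
step 13: bank1 0->0 [HIT]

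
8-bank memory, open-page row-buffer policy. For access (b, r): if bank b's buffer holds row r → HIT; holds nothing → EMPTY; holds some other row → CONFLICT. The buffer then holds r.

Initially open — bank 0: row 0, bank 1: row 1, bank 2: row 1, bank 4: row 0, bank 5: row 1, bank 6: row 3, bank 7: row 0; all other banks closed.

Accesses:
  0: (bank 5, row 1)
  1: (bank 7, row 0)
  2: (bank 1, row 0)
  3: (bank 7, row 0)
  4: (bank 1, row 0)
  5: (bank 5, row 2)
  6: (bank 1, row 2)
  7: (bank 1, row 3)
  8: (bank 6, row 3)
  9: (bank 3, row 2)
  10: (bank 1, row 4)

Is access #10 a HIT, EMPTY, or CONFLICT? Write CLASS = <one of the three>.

CLASS = CONFLICT

step 0: bank5 1->1 [HIT]
step 1: bank7 0->0 [HIT]
step 2: bank1 1->0 [CONFLICT]
step 3: bank7 0->0 [HIT]
step 4: bank1 0->0 [HIT]
step 5: bank5 1->2 [CONFLICT]
step 6: bank1 0->2 [CONFLICT]
step 7: bank1 2->3 [CONFLICT]
step 8: bank6 3->3 [HIT]
step 9: bank3 None->2 [EMPTY]
step 10: bank1 3->4 [CONFLICT]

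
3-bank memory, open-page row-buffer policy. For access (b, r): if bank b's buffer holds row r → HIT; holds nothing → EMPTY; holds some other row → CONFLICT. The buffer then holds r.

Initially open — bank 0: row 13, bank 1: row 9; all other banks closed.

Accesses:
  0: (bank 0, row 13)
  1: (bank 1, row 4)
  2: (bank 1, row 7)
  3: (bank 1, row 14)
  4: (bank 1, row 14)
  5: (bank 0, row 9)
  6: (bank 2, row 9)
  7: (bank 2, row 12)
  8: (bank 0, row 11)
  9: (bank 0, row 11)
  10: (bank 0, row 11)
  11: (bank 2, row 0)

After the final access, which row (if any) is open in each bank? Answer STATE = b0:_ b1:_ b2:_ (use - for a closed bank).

STATE = b0:11 b1:14 b2:0

0: bank 0 row 13 — prev 13 → HIT
1: bank 1 row 4 — prev 9 → CONFLICT
2: bank 1 row 7 — prev 4 → CONFLICT
3: bank 1 row 14 — prev 7 → CONFLICT
4: bank 1 row 14 — prev 14 → HIT
5: bank 0 row 9 — prev 13 → CONFLICT
6: bank 2 row 9 — prev None → EMPTY
7: bank 2 row 12 — prev 9 → CONFLICT
8: bank 0 row 11 — prev 9 → CONFLICT
9: bank 0 row 11 — prev 11 → HIT
10: bank 0 row 11 — prev 11 → HIT
11: bank 2 row 0 — prev 12 → CONFLICT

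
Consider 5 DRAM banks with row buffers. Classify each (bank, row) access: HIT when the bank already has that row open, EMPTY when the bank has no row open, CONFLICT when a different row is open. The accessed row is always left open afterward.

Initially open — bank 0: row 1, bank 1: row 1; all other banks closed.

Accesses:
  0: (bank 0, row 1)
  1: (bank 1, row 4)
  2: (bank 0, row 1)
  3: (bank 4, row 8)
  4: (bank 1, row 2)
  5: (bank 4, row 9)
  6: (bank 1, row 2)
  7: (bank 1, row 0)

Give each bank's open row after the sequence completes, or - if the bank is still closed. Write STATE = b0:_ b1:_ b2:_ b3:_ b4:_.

step 0: bank0 1->1 [HIT]
step 1: bank1 1->4 [CONFLICT]
step 2: bank0 1->1 [HIT]
step 3: bank4 None->8 [EMPTY]
step 4: bank1 4->2 [CONFLICT]
step 5: bank4 8->9 [CONFLICT]
step 6: bank1 2->2 [HIT]
step 7: bank1 2->0 [CONFLICT]

STATE = b0:1 b1:0 b2:- b3:- b4:9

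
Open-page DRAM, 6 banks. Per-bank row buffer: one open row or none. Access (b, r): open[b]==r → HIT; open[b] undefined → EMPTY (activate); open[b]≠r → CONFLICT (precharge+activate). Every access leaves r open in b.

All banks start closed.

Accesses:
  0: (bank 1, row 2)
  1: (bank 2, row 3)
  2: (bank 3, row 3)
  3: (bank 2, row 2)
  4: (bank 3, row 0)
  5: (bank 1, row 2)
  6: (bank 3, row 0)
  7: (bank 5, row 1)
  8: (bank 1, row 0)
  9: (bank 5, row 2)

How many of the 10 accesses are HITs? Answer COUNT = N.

COUNT = 2

#0 (1,2) E
#1 (2,3) E
#2 (3,3) E
#3 (2,2) C  (was 3)
#4 (3,0) C  (was 3)
#5 (1,2) H  (was 2)
#6 (3,0) H  (was 0)
#7 (5,1) E
#8 (1,0) C  (was 2)
#9 (5,2) C  (was 1)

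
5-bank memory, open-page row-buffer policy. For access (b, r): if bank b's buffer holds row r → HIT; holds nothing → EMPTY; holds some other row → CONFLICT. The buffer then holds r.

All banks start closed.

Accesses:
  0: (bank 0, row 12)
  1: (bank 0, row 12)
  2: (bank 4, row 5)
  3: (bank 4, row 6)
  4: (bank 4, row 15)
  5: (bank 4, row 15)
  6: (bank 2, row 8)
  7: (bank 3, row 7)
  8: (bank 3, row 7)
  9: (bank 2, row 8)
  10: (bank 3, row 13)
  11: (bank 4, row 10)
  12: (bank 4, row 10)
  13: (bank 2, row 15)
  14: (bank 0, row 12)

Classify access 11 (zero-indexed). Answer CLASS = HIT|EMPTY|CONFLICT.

CLASS = CONFLICT

step 0: bank0 None->12 [EMPTY]
step 1: bank0 12->12 [HIT]
step 2: bank4 None->5 [EMPTY]
step 3: bank4 5->6 [CONFLICT]
step 4: bank4 6->15 [CONFLICT]
step 5: bank4 15->15 [HIT]
step 6: bank2 None->8 [EMPTY]
step 7: bank3 None->7 [EMPTY]
step 8: bank3 7->7 [HIT]
step 9: bank2 8->8 [HIT]
step 10: bank3 7->13 [CONFLICT]
step 11: bank4 15->10 [CONFLICT]
step 12: bank4 10->10 [HIT]
step 13: bank2 8->15 [CONFLICT]
step 14: bank0 12->12 [HIT]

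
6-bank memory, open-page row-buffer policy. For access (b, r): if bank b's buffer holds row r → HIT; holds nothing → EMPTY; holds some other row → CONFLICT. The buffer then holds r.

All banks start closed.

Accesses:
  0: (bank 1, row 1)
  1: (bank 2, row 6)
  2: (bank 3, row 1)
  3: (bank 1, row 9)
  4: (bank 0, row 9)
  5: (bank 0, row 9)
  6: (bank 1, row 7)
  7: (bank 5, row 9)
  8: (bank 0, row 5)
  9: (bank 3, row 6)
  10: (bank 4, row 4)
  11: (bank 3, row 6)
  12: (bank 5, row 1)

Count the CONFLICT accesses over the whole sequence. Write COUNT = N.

step 0: bank1 None->1 [EMPTY]
step 1: bank2 None->6 [EMPTY]
step 2: bank3 None->1 [EMPTY]
step 3: bank1 1->9 [CONFLICT]
step 4: bank0 None->9 [EMPTY]
step 5: bank0 9->9 [HIT]
step 6: bank1 9->7 [CONFLICT]
step 7: bank5 None->9 [EMPTY]
step 8: bank0 9->5 [CONFLICT]
step 9: bank3 1->6 [CONFLICT]
step 10: bank4 None->4 [EMPTY]
step 11: bank3 6->6 [HIT]
step 12: bank5 9->1 [CONFLICT]

COUNT = 5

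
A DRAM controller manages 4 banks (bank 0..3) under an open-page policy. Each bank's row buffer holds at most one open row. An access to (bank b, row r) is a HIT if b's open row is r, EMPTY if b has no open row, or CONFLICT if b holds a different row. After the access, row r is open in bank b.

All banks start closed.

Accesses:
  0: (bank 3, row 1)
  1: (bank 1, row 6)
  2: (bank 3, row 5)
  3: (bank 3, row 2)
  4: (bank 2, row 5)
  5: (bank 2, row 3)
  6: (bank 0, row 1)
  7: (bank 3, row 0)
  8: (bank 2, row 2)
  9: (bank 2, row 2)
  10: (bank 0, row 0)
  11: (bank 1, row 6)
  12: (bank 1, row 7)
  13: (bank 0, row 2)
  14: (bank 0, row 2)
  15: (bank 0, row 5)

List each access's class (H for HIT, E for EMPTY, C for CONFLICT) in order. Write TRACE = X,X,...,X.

step 0: bank3 None->1 [EMPTY]
step 1: bank1 None->6 [EMPTY]
step 2: bank3 1->5 [CONFLICT]
step 3: bank3 5->2 [CONFLICT]
step 4: bank2 None->5 [EMPTY]
step 5: bank2 5->3 [CONFLICT]
step 6: bank0 None->1 [EMPTY]
step 7: bank3 2->0 [CONFLICT]
step 8: bank2 3->2 [CONFLICT]
step 9: bank2 2->2 [HIT]
step 10: bank0 1->0 [CONFLICT]
step 11: bank1 6->6 [HIT]
step 12: bank1 6->7 [CONFLICT]
step 13: bank0 0->2 [CONFLICT]
step 14: bank0 2->2 [HIT]
step 15: bank0 2->5 [CONFLICT]

TRACE = E,E,C,C,E,C,E,C,C,H,C,H,C,C,H,C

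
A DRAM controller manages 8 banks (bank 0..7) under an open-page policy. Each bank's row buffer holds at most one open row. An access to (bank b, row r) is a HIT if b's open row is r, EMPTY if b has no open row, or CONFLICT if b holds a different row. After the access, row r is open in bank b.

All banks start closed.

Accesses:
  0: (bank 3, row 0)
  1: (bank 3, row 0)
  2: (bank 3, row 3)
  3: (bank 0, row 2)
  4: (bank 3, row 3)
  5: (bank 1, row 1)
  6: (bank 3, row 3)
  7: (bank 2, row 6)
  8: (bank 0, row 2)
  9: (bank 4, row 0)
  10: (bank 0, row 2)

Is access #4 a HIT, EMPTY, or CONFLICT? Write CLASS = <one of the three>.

CLASS = HIT

  [0] b3 r0: no row ⇒ E
  [1] b3 r0: had r0 ⇒ H
  [2] b3 r3: had r0 ⇒ C
  [3] b0 r2: no row ⇒ E
  [4] b3 r3: had r3 ⇒ H
  [5] b1 r1: no row ⇒ E
  [6] b3 r3: had r3 ⇒ H
  [7] b2 r6: no row ⇒ E
  [8] b0 r2: had r2 ⇒ H
  [9] b4 r0: no row ⇒ E
  [10] b0 r2: had r2 ⇒ H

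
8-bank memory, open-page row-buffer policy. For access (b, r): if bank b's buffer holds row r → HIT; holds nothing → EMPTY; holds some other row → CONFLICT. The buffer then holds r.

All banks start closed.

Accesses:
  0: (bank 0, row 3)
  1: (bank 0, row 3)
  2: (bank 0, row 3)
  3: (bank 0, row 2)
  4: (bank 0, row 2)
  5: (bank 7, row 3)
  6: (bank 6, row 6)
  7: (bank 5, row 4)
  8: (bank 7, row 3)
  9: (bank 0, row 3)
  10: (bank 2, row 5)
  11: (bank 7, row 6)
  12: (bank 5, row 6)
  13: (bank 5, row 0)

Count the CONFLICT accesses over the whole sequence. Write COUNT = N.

  [0] b0 r3: no row ⇒ E
  [1] b0 r3: had r3 ⇒ H
  [2] b0 r3: had r3 ⇒ H
  [3] b0 r2: had r3 ⇒ C
  [4] b0 r2: had r2 ⇒ H
  [5] b7 r3: no row ⇒ E
  [6] b6 r6: no row ⇒ E
  [7] b5 r4: no row ⇒ E
  [8] b7 r3: had r3 ⇒ H
  [9] b0 r3: had r2 ⇒ C
  [10] b2 r5: no row ⇒ E
  [11] b7 r6: had r3 ⇒ C
  [12] b5 r6: had r4 ⇒ C
  [13] b5 r0: had r6 ⇒ C

COUNT = 5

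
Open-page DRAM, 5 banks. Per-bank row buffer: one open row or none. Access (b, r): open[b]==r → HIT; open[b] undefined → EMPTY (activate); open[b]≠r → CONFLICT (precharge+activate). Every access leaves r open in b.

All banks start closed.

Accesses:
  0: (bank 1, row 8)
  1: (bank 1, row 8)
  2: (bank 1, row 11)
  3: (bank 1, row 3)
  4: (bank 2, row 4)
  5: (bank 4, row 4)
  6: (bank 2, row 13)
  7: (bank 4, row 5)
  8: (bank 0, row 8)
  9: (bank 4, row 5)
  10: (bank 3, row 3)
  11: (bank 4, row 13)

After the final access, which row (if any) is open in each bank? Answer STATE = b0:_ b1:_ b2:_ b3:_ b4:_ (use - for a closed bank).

  [0] b1 r8: no row ⇒ E
  [1] b1 r8: had r8 ⇒ H
  [2] b1 r11: had r8 ⇒ C
  [3] b1 r3: had r11 ⇒ C
  [4] b2 r4: no row ⇒ E
  [5] b4 r4: no row ⇒ E
  [6] b2 r13: had r4 ⇒ C
  [7] b4 r5: had r4 ⇒ C
  [8] b0 r8: no row ⇒ E
  [9] b4 r5: had r5 ⇒ H
  [10] b3 r3: no row ⇒ E
  [11] b4 r13: had r5 ⇒ C

STATE = b0:8 b1:3 b2:13 b3:3 b4:13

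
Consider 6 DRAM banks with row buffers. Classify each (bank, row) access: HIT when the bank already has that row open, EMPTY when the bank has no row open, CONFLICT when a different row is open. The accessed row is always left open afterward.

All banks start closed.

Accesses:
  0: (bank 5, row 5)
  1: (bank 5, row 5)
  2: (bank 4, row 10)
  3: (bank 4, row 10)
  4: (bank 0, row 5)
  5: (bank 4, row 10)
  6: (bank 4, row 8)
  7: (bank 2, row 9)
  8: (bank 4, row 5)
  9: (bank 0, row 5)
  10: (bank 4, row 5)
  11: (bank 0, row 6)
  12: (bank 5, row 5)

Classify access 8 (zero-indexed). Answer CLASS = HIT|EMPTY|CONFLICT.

CLASS = CONFLICT

0: bank 5 row 5 — prev None → EMPTY
1: bank 5 row 5 — prev 5 → HIT
2: bank 4 row 10 — prev None → EMPTY
3: bank 4 row 10 — prev 10 → HIT
4: bank 0 row 5 — prev None → EMPTY
5: bank 4 row 10 — prev 10 → HIT
6: bank 4 row 8 — prev 10 → CONFLICT
7: bank 2 row 9 — prev None → EMPTY
8: bank 4 row 5 — prev 8 → CONFLICT
9: bank 0 row 5 — prev 5 → HIT
10: bank 4 row 5 — prev 5 → HIT
11: bank 0 row 6 — prev 5 → CONFLICT
12: bank 5 row 5 — prev 5 → HIT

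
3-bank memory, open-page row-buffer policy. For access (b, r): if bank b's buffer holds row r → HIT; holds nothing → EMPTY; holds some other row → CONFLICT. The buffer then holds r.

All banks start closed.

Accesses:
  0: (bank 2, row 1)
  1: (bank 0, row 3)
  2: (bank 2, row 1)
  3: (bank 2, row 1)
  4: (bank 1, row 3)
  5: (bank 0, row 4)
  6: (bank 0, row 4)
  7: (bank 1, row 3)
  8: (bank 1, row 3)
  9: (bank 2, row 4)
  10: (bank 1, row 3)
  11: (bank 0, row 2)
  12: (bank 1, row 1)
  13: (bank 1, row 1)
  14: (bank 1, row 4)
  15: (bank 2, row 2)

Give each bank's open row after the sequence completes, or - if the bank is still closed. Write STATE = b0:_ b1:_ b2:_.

STATE = b0:2 b1:4 b2:2

step 0: bank2 None->1 [EMPTY]
step 1: bank0 None->3 [EMPTY]
step 2: bank2 1->1 [HIT]
step 3: bank2 1->1 [HIT]
step 4: bank1 None->3 [EMPTY]
step 5: bank0 3->4 [CONFLICT]
step 6: bank0 4->4 [HIT]
step 7: bank1 3->3 [HIT]
step 8: bank1 3->3 [HIT]
step 9: bank2 1->4 [CONFLICT]
step 10: bank1 3->3 [HIT]
step 11: bank0 4->2 [CONFLICT]
step 12: bank1 3->1 [CONFLICT]
step 13: bank1 1->1 [HIT]
step 14: bank1 1->4 [CONFLICT]
step 15: bank2 4->2 [CONFLICT]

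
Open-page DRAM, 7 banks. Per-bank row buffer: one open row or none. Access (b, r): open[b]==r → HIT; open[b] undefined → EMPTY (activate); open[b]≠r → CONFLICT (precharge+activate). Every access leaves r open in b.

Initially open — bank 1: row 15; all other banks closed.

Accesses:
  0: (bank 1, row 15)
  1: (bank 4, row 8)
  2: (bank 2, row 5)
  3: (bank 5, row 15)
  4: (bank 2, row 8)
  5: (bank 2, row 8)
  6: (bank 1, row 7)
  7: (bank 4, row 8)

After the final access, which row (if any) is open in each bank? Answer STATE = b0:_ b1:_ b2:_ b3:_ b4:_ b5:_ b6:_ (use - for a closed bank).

STATE = b0:- b1:7 b2:8 b3:- b4:8 b5:15 b6:-

step 0: bank1 15->15 [HIT]
step 1: bank4 None->8 [EMPTY]
step 2: bank2 None->5 [EMPTY]
step 3: bank5 None->15 [EMPTY]
step 4: bank2 5->8 [CONFLICT]
step 5: bank2 8->8 [HIT]
step 6: bank1 15->7 [CONFLICT]
step 7: bank4 8->8 [HIT]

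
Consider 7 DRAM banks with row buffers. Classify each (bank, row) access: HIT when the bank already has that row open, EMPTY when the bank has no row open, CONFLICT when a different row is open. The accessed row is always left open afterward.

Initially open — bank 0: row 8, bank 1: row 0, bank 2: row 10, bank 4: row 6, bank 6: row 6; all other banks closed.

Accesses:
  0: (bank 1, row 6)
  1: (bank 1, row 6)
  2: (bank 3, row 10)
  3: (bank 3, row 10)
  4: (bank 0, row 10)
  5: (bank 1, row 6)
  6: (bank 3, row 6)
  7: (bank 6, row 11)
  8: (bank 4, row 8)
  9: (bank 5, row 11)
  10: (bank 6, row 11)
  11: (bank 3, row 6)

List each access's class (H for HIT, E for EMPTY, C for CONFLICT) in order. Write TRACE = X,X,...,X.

TRACE = C,H,E,H,C,H,C,C,C,E,H,H

#0 (1,6) C  (was 0)
#1 (1,6) H  (was 6)
#2 (3,10) E
#3 (3,10) H  (was 10)
#4 (0,10) C  (was 8)
#5 (1,6) H  (was 6)
#6 (3,6) C  (was 10)
#7 (6,11) C  (was 6)
#8 (4,8) C  (was 6)
#9 (5,11) E
#10 (6,11) H  (was 11)
#11 (3,6) H  (was 6)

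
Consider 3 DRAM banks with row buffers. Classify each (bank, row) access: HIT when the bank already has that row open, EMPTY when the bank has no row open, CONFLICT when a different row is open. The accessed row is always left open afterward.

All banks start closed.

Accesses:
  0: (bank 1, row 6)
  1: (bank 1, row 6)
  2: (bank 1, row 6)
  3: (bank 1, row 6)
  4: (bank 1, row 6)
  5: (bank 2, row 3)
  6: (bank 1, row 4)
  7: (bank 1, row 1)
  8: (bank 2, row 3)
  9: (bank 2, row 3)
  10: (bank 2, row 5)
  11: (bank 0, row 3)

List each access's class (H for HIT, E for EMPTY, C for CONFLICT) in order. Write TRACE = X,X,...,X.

TRACE = E,H,H,H,H,E,C,C,H,H,C,E

0: bank 1 row 6 — prev None → EMPTY
1: bank 1 row 6 — prev 6 → HIT
2: bank 1 row 6 — prev 6 → HIT
3: bank 1 row 6 — prev 6 → HIT
4: bank 1 row 6 — prev 6 → HIT
5: bank 2 row 3 — prev None → EMPTY
6: bank 1 row 4 — prev 6 → CONFLICT
7: bank 1 row 1 — prev 4 → CONFLICT
8: bank 2 row 3 — prev 3 → HIT
9: bank 2 row 3 — prev 3 → HIT
10: bank 2 row 5 — prev 3 → CONFLICT
11: bank 0 row 3 — prev None → EMPTY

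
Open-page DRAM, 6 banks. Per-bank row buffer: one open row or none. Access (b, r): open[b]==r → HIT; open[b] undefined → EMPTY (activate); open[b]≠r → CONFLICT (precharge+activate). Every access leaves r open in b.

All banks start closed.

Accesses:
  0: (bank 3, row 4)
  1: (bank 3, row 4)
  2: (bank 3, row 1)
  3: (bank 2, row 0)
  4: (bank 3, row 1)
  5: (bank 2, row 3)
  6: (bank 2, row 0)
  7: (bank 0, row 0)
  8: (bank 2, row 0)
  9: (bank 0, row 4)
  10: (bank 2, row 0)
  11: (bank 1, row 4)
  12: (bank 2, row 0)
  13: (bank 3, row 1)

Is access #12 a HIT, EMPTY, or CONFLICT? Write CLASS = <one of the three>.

step 0: bank3 None->4 [EMPTY]
step 1: bank3 4->4 [HIT]
step 2: bank3 4->1 [CONFLICT]
step 3: bank2 None->0 [EMPTY]
step 4: bank3 1->1 [HIT]
step 5: bank2 0->3 [CONFLICT]
step 6: bank2 3->0 [CONFLICT]
step 7: bank0 None->0 [EMPTY]
step 8: bank2 0->0 [HIT]
step 9: bank0 0->4 [CONFLICT]
step 10: bank2 0->0 [HIT]
step 11: bank1 None->4 [EMPTY]
step 12: bank2 0->0 [HIT]
step 13: bank3 1->1 [HIT]

CLASS = HIT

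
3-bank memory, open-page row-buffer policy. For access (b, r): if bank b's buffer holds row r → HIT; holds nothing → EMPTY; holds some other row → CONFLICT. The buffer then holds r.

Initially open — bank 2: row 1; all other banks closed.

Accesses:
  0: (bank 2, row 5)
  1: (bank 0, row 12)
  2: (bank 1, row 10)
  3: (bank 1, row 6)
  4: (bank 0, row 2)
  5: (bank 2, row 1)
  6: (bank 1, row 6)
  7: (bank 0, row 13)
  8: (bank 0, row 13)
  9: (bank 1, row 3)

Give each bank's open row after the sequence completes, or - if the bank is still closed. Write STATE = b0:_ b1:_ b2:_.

STATE = b0:13 b1:3 b2:1

  [0] b2 r5: had r1 ⇒ C
  [1] b0 r12: no row ⇒ E
  [2] b1 r10: no row ⇒ E
  [3] b1 r6: had r10 ⇒ C
  [4] b0 r2: had r12 ⇒ C
  [5] b2 r1: had r5 ⇒ C
  [6] b1 r6: had r6 ⇒ H
  [7] b0 r13: had r2 ⇒ C
  [8] b0 r13: had r13 ⇒ H
  [9] b1 r3: had r6 ⇒ C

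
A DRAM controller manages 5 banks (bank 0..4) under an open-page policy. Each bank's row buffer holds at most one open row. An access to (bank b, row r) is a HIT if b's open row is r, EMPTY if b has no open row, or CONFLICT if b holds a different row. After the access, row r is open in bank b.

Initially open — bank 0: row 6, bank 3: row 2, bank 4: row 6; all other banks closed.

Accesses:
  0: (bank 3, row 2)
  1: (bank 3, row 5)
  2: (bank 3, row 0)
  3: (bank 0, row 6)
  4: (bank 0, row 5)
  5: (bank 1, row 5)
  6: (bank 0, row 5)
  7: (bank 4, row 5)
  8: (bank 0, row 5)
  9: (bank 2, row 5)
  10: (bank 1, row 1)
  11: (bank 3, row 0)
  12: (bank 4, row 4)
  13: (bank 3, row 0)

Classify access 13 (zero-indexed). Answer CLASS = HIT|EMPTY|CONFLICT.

CLASS = HIT

#0 (3,2) H  (was 2)
#1 (3,5) C  (was 2)
#2 (3,0) C  (was 5)
#3 (0,6) H  (was 6)
#4 (0,5) C  (was 6)
#5 (1,5) E
#6 (0,5) H  (was 5)
#7 (4,5) C  (was 6)
#8 (0,5) H  (was 5)
#9 (2,5) E
#10 (1,1) C  (was 5)
#11 (3,0) H  (was 0)
#12 (4,4) C  (was 5)
#13 (3,0) H  (was 0)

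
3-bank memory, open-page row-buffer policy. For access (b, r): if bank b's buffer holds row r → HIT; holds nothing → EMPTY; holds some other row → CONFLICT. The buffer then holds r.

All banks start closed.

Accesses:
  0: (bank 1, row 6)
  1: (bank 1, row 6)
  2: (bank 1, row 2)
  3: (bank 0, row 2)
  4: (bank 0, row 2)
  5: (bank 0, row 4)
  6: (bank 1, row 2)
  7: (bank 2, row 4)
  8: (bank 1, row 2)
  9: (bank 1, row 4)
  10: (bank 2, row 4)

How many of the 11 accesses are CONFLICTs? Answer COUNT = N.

0: bank 1 row 6 — prev None → EMPTY
1: bank 1 row 6 — prev 6 → HIT
2: bank 1 row 2 — prev 6 → CONFLICT
3: bank 0 row 2 — prev None → EMPTY
4: bank 0 row 2 — prev 2 → HIT
5: bank 0 row 4 — prev 2 → CONFLICT
6: bank 1 row 2 — prev 2 → HIT
7: bank 2 row 4 — prev None → EMPTY
8: bank 1 row 2 — prev 2 → HIT
9: bank 1 row 4 — prev 2 → CONFLICT
10: bank 2 row 4 — prev 4 → HIT

COUNT = 3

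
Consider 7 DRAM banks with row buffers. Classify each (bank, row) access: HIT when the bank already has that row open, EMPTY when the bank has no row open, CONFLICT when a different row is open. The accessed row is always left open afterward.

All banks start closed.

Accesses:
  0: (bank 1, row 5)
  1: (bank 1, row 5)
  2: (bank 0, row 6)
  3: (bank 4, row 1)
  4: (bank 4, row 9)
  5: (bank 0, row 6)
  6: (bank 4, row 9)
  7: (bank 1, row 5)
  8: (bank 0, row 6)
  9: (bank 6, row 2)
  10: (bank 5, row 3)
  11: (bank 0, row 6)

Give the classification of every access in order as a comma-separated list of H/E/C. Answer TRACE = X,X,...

0: bank 1 row 5 — prev None → EMPTY
1: bank 1 row 5 — prev 5 → HIT
2: bank 0 row 6 — prev None → EMPTY
3: bank 4 row 1 — prev None → EMPTY
4: bank 4 row 9 — prev 1 → CONFLICT
5: bank 0 row 6 — prev 6 → HIT
6: bank 4 row 9 — prev 9 → HIT
7: bank 1 row 5 — prev 5 → HIT
8: bank 0 row 6 — prev 6 → HIT
9: bank 6 row 2 — prev None → EMPTY
10: bank 5 row 3 — prev None → EMPTY
11: bank 0 row 6 — prev 6 → HIT

TRACE = E,H,E,E,C,H,H,H,H,E,E,H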